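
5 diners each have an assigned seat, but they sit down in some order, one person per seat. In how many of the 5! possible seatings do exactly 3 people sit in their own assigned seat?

Pick the 3 fixed positions: C(5,3) = 10 ways.
The remaining 2 must be deranged: !2 = 1.
Total: 10 × 1 = 10.

10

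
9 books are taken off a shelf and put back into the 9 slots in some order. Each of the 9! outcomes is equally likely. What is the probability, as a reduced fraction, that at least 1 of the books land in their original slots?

Favorable outcomes: Σ_{i≥1} C(9,i)·!(9-i) = 9·14833 + 36·1854 + 84·265 + 126·44 + 126·9 + 84·2 + 36·1 + 9·0 + 1·1 = 229384.
Total outcomes: 9! = 362880.
Probability = 229384/362880 = 28673/45360.

28673/45360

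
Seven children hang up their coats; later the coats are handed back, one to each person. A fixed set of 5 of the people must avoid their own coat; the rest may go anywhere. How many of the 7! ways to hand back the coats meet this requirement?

2428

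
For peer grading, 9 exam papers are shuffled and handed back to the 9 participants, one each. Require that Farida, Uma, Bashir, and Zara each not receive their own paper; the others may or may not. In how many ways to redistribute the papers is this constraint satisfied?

Let A_j be the event that the j-th constrained one is fixed. By inclusion-exclusion over the 4 events:
Σ_{j=0}^{4} (-1)^j C(4,j)(9-j)!
= C(4,0)·9! - C(4,1)·8! + C(4,2)·7! - C(4,3)·6! + C(4,4)·5!
= 362880 - 161280 + 30240 - 2880 + 120
= 229080

229080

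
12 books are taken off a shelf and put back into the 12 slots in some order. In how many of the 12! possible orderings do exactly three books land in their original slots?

29369120

Choose which 3 of the 12 are fixed: C(12,3) = 220.
The remaining 9 must be deranged: !9 = 133496.
Total: 220 × 133496 = 29369120.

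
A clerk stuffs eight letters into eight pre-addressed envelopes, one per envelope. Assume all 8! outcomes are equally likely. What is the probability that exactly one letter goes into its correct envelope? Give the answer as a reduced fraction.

103/280

Favorable outcomes: C(8,1)·!7 = 8·1854 = 14832.
Total outcomes: 8! = 40320.
Probability = 14832/40320 = 103/280.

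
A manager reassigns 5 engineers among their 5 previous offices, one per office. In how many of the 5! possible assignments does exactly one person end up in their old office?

45

Choose which one of the 5 is fixed: C(5,1) = 5.
The remaining 4 must be deranged: !4 = 9.
Total: 5 × 9 = 45.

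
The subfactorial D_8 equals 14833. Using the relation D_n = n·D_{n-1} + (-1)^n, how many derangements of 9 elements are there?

D_9 = 9·14833 - 1 = 133496.

133496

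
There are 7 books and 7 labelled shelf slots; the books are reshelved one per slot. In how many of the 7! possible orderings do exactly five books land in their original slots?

21

Choose which 5 of the 7 are fixed: C(7,5) = 21.
The remaining 2 must be deranged: !2 = 1.
Total: 21 × 1 = 21.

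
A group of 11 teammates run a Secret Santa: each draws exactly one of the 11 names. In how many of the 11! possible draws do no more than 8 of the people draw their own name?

39916744

Sum C(11,i)·!(11-i) for i = 0..8:
  i=0: C(11,0)·!11 = 1·14684570 = 14684570
  i=1: C(11,1)·!10 = 11·1334961 = 14684571
  i=2: C(11,2)·!9 = 55·133496 = 7342280
  i=3: C(11,3)·!8 = 165·14833 = 2447445
  i=4: C(11,4)·!7 = 330·1854 = 611820
  i=5: C(11,5)·!6 = 462·265 = 122430
  i=6: C(11,6)·!5 = 462·44 = 20328
  i=7: C(11,7)·!4 = 330·9 = 2970
  i=8: C(11,8)·!3 = 165·2 = 330
Total = 39916744.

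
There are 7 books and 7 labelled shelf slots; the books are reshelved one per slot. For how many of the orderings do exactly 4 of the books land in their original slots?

70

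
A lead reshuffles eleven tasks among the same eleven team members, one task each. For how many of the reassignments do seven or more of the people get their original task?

3356

# with exactly i fixed is C(11,i)·!(11-i); sum over i=7..11:
  i=7: C(11,7)·!4 = 330·9 = 2970
  i=8: C(11,8)·!3 = 165·2 = 330
  i=9: C(11,9)·!2 = 55·1 = 55
  i=10: C(11,10)·!1 = 11·0 = 0
  i=11: C(11,11)·!0 = 1·1 = 1
Total = 3356.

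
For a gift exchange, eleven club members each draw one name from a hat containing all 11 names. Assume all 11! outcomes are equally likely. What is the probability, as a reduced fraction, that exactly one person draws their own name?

Favorable outcomes: C(11,1)·!10 = 11·1334961 = 14684571.
Total outcomes: 11! = 39916800.
Probability = 14684571/39916800 = 16481/44800.

16481/44800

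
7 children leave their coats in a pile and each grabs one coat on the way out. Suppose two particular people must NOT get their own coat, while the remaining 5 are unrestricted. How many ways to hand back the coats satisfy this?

Inclusion-exclusion on the 2 forbidden self-matches:
Σ_{j=0}^{2} (-1)^j C(2,j)(7-j)!
= C(2,0)·7! - C(2,1)·6! + C(2,2)·5!
= 5040 - 1440 + 120
= 3720

3720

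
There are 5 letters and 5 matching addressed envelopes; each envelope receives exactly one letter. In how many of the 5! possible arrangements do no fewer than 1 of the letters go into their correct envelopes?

# with exactly i fixed is C(5,i)·!(5-i); sum over i=1..5:
  i=1: C(5,1)·!4 = 5·9 = 45
  i=2: C(5,2)·!3 = 10·2 = 20
  i=3: C(5,3)·!2 = 10·1 = 10
  i=4: C(5,4)·!1 = 5·0 = 0
  i=5: C(5,5)·!0 = 1·1 = 1
Total = 76.

76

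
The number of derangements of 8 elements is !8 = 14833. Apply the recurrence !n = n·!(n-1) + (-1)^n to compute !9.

133496

!9 = 9·14833 - 1 = 133496.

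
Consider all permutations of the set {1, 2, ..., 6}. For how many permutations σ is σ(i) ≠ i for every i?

The subfactorial !6 = [6!/e] (nearest integer).
6! = 720, and 720/e ≈ 264.87, so !6 = 265.

265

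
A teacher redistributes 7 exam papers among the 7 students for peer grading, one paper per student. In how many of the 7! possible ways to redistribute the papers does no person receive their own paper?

1854

By inclusion-exclusion, !7 = Σ (-1)^k · 7!/k! for k=0..7
= 7! - 7!/1! + 7!/2! - 7!/3! + 7!/4! - 7!/5! + 7!/6! - 7!/7!
= 5040 - 5040 + 2520 - 840 + 210 - 42 + 7 - 1
= 1854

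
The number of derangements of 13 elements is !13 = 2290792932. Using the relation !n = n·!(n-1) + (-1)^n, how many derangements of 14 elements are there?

32071101049

!14 = 14·2290792932 + 1 = 32071101049.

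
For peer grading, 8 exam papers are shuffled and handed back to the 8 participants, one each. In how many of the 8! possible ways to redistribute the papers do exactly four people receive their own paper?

630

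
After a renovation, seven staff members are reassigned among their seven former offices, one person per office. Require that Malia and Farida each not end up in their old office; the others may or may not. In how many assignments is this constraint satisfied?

Let A_j be the event that the j-th constrained one is fixed. By inclusion-exclusion over the 2 events:
Σ_{j=0}^{2} (-1)^j C(2,j)(7-j)!
= C(2,0)·7! - C(2,1)·6! + C(2,2)·5!
= 5040 - 1440 + 120
= 3720

3720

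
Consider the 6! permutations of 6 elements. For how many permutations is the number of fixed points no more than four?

# with exactly i fixed is C(6,i)·!(6-i); sum over i=0..4:
  i=0: C(6,0)·!6 = 1·265 = 265
  i=1: C(6,1)·!5 = 6·44 = 264
  i=2: C(6,2)·!4 = 15·9 = 135
  i=3: C(6,3)·!3 = 20·2 = 40
  i=4: C(6,4)·!2 = 15·1 = 15
Total = 719.

719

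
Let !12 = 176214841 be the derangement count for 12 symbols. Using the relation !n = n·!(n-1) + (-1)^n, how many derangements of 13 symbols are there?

2290792932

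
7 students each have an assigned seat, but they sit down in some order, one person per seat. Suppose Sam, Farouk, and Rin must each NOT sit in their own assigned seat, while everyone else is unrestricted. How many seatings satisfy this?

3216

Let A_j be the event that the j-th constrained one is fixed. By inclusion-exclusion over the 3 events:
Σ_{j=0}^{3} (-1)^j C(3,j)(7-j)!
= C(3,0)·7! - C(3,1)·6! + C(3,2)·5! - C(3,3)·4!
= 5040 - 2160 + 360 - 24
= 3216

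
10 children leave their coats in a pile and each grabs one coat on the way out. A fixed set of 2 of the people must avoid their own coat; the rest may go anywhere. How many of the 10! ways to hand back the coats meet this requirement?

Let A_j be the event that the j-th constrained one is fixed. By inclusion-exclusion over the 2 events:
Σ_{j=0}^{2} (-1)^j C(2,j)(10-j)!
= C(2,0)·10! - C(2,1)·9! + C(2,2)·8!
= 3628800 - 725760 + 40320
= 2943360

2943360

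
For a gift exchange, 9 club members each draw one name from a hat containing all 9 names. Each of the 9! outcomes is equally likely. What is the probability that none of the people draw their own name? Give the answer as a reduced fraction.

Favorable outcomes: !9 = 133496.
Total outcomes: 9! = 362880.
Probability = 133496/362880 = 16687/45360.

16687/45360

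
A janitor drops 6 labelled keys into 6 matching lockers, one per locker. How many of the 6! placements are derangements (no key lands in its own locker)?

!6 is the nearest integer to 6!/e.
6! = 720, and 720/e ≈ 264.87, so !6 = 265.

265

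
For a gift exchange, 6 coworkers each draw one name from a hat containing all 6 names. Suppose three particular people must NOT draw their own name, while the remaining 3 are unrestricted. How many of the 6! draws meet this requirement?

426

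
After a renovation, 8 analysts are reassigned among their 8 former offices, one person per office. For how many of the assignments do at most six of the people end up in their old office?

40319

Sum C(8,i)·!(8-i) for i = 0..6:
  i=0: C(8,0)·!8 = 1·14833 = 14833
  i=1: C(8,1)·!7 = 8·1854 = 14832
  i=2: C(8,2)·!6 = 28·265 = 7420
  i=3: C(8,3)·!5 = 56·44 = 2464
  i=4: C(8,4)·!4 = 70·9 = 630
  i=5: C(8,5)·!3 = 56·2 = 112
  i=6: C(8,6)·!2 = 28·1 = 28
Total = 40319.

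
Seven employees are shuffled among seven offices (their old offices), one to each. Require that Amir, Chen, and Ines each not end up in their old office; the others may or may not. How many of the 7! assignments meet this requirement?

Inclusion-exclusion on the 3 forbidden self-matches:
Σ_{j=0}^{3} (-1)^j C(3,j)(7-j)!
= C(3,0)·7! - C(3,1)·6! + C(3,2)·5! - C(3,3)·4!
= 5040 - 2160 + 360 - 24
= 3216

3216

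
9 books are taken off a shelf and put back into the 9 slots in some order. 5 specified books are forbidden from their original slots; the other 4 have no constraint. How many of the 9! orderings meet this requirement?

Let A_j be the event that the j-th constrained one is fixed. By inclusion-exclusion over the 5 events:
Σ_{j=0}^{5} (-1)^j C(5,j)(9-j)!
= C(5,0)·9! - C(5,1)·8! + C(5,2)·7! - C(5,3)·6! + C(5,4)·5! - C(5,5)·4!
= 362880 - 201600 + 50400 - 7200 + 600 - 24
= 205056

205056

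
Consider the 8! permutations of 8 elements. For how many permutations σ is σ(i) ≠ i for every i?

14833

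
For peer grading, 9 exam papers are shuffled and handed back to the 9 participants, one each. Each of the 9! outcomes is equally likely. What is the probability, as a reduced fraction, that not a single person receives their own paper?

16687/45360

Favorable outcomes: !9 = 133496.
Total outcomes: 9! = 362880.
Probability = 133496/362880 = 16687/45360.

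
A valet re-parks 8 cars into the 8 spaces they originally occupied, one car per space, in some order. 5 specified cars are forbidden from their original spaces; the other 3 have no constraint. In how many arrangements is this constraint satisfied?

21234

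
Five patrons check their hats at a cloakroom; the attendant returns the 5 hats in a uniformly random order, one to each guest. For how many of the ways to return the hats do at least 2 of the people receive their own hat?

31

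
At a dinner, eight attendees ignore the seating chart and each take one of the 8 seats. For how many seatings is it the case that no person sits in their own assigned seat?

By inclusion-exclusion, !8 = Σ (-1)^k · 8!/k! for k=0..8
= 8! - 8!/1! + 8!/2! - 8!/3! + 8!/4! - 8!/5! + 8!/6! - 8!/7! + 8!/8!
= 40320 - 40320 + 20160 - 6720 + 1680 - 336 + 56 - 8 + 1
= 14833

14833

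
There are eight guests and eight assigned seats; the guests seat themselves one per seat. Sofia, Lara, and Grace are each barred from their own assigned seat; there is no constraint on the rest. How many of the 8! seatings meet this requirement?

Inclusion-exclusion on the 3 forbidden self-matches:
Σ_{j=0}^{3} (-1)^j C(3,j)(8-j)!
= C(3,0)·8! - C(3,1)·7! + C(3,2)·6! - C(3,3)·5!
= 40320 - 15120 + 2160 - 120
= 27240

27240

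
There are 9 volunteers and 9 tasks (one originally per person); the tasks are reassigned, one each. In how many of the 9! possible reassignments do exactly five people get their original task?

1134

Choose which 5 of the 9 are fixed: C(9,5) = 126.
The remaining 4 must be deranged: !4 = 9.
Total: 126 × 9 = 1134.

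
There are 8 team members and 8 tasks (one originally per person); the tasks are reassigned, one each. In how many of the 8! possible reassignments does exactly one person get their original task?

14832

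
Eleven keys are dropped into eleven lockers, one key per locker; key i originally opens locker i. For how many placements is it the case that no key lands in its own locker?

14684570

!11 is the nearest integer to 11!/e.
11! = 39916800, and 39916800/e ≈ 14684570.08, so !11 = 14684570.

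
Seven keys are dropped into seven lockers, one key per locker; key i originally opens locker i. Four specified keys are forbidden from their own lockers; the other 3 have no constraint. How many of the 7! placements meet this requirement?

Let A_j be the event that the j-th constrained one is fixed. By inclusion-exclusion over the 4 events:
Σ_{j=0}^{4} (-1)^j C(4,j)(7-j)!
= C(4,0)·7! - C(4,1)·6! + C(4,2)·5! - C(4,3)·4! + C(4,4)·3!
= 5040 - 2880 + 720 - 96 + 6
= 2790

2790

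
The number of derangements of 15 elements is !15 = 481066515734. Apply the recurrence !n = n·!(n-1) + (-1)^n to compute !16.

!16 = 16·481066515734 + 1 = 7697064251745.

7697064251745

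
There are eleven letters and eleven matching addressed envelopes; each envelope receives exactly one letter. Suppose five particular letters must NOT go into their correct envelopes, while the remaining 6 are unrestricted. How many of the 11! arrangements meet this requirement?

25022880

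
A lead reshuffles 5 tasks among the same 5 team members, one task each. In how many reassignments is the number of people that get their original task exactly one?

45

Choose which one of the 5 is fixed: C(5,1) = 5.
The other 4 form a derangement: !4 = 9.
Total: 5 × 9 = 45.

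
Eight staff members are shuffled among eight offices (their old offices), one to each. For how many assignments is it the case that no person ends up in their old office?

The subfactorial !8 = [8!/e] (nearest integer).
8! = 40320, and 40320/e ≈ 14832.90, so !8 = 14833.

14833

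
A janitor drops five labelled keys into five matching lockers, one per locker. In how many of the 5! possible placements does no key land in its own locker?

44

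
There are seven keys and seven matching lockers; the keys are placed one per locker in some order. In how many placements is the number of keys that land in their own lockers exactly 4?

Choose which 4 of the 7 are fixed: C(7,4) = 35.
The remaining 3 must be deranged: !3 = 2.
Total: 35 × 2 = 70.

70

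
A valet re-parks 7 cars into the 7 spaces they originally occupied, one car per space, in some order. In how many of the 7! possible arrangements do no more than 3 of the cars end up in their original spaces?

Sum C(7,i)·!(7-i) for i = 0..3:
  i=0: C(7,0)·!7 = 1·1854 = 1854
  i=1: C(7,1)·!6 = 7·265 = 1855
  i=2: C(7,2)·!5 = 21·44 = 924
  i=3: C(7,3)·!4 = 35·9 = 315
Total = 4948.

4948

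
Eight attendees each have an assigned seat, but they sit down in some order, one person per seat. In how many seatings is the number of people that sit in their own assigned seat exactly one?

14832

Pick the single fixed position: C(8,1) = 8 ways.
The other 7 form a derangement: !7 = 1854.
Total: 8 × 1854 = 14832.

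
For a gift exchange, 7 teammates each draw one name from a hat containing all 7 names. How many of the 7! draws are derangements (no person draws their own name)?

Recurrence: !7 = 6·(!6 + !5).
!7 = 6·(265 + 44) = 6·309 = 1854

1854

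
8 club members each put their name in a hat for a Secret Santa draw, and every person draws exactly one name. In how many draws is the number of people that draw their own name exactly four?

630

Choose which 4 of the 8 are fixed: C(8,4) = 70.
The remaining 4 must be deranged: !4 = 9.
Total: 70 × 9 = 630.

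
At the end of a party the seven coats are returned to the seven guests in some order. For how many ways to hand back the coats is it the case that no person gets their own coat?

!7 = 7! · Σ_{k=0}^{7} (-1)^k/k!
= 7! - 7!/1! + 7!/2! - 7!/3! + 7!/4! - 7!/5! + 7!/6! - 7!/7!
= 5040 - 5040 + 2520 - 840 + 210 - 42 + 7 - 1
= 1854

1854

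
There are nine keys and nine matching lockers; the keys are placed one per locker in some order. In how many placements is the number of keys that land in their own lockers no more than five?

362675

Sum C(9,i)·!(9-i) for i = 0..5:
  i=0: C(9,0)·!9 = 1·133496 = 133496
  i=1: C(9,1)·!8 = 9·14833 = 133497
  i=2: C(9,2)·!7 = 36·1854 = 66744
  i=3: C(9,3)·!6 = 84·265 = 22260
  i=4: C(9,4)·!5 = 126·44 = 5544
  i=5: C(9,5)·!4 = 126·9 = 1134
Total = 362675.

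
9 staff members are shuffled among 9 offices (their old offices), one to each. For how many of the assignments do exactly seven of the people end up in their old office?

Pick the 7 fixed positions: C(9,7) = 36 ways.
The remaining 2 must be deranged: !2 = 1.
Total: 36 × 1 = 36.

36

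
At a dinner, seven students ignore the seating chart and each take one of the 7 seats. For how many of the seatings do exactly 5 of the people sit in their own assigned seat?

21

Choose which 5 of the 7 are fixed: C(7,5) = 21.
The remaining 2 must be deranged: !2 = 1.
Total: 21 × 1 = 21.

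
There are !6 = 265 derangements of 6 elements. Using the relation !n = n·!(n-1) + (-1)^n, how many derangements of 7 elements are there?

1854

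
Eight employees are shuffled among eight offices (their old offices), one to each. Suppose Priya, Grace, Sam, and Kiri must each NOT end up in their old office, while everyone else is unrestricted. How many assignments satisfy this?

24024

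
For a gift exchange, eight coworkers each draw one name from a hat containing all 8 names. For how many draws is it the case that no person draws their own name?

!8 is the nearest integer to 8!/e.
8! = 40320, and 40320/e ≈ 14832.90, so !8 = 14833.

14833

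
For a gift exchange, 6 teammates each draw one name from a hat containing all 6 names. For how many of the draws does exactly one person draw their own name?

Choose which one of the 6 is fixed: C(6,1) = 6.
The remaining 5 must be deranged: !5 = 44.
Total: 6 × 44 = 264.

264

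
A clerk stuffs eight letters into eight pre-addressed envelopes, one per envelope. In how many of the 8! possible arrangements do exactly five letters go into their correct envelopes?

112

Choose which 5 of the 8 are fixed: C(8,5) = 56.
The other 3 form a derangement: !3 = 2.
Total: 56 × 2 = 112.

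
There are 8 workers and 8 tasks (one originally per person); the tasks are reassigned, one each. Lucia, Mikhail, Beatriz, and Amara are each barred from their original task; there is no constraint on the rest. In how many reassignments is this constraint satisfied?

24024

Let A_j be the event that the j-th constrained one is fixed. By inclusion-exclusion over the 4 events:
Σ_{j=0}^{4} (-1)^j C(4,j)(8-j)!
= C(4,0)·8! - C(4,1)·7! + C(4,2)·6! - C(4,3)·5! + C(4,4)·4!
= 40320 - 20160 + 4320 - 480 + 24
= 24024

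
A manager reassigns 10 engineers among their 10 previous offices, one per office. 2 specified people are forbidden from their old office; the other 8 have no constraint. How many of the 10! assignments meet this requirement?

Let A_j be the event that the j-th constrained one is fixed. By inclusion-exclusion over the 2 events:
Σ_{j=0}^{2} (-1)^j C(2,j)(10-j)!
= C(2,0)·10! - C(2,1)·9! + C(2,2)·8!
= 3628800 - 725760 + 40320
= 2943360

2943360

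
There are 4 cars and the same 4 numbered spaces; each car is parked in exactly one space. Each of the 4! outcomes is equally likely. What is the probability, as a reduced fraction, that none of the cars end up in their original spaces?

3/8

Favorable outcomes: !4 = 9.
Total outcomes: 4! = 24.
Probability = 9/24 = 3/8.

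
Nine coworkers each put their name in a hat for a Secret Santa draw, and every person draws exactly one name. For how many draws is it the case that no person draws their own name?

Recurrence: !9 = 8·(!8 + !7).
!9 = 8·(14833 + 1854) = 8·16687 = 133496

133496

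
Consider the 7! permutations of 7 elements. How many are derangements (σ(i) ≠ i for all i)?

1854

Use !n = n·!(n-1) + (-1)^n.
!7 = 7·265 - 1 = 1854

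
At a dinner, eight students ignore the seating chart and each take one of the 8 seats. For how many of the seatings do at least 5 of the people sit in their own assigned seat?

141

# with exactly i fixed is C(8,i)·!(8-i); sum over i=5..8:
  i=5: C(8,5)·!3 = 56·2 = 112
  i=6: C(8,6)·!2 = 28·1 = 28
  i=7: C(8,7)·!1 = 8·0 = 0
  i=8: C(8,8)·!0 = 1·1 = 1
Total = 141.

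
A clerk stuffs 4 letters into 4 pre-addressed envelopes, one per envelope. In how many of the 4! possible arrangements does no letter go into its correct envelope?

9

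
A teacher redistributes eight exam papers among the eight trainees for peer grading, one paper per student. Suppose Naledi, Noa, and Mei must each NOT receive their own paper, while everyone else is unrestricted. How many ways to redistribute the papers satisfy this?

27240

Let A_j be the event that the j-th constrained one is fixed. By inclusion-exclusion over the 3 events:
Σ_{j=0}^{3} (-1)^j C(3,j)(8-j)!
= C(3,0)·8! - C(3,1)·7! + C(3,2)·6! - C(3,3)·5!
= 40320 - 15120 + 2160 - 120
= 27240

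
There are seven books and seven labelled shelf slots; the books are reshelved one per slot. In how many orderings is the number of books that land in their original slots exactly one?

Pick the single fixed position: C(7,1) = 7 ways.
The other 6 form a derangement: !6 = 265.
Total: 7 × 265 = 1855.

1855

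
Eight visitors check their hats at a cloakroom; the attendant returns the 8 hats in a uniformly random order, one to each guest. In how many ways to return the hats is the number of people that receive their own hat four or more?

# with exactly i fixed is C(8,i)·!(8-i); sum over i=4..8:
  i=4: C(8,4)·!4 = 70·9 = 630
  i=5: C(8,5)·!3 = 56·2 = 112
  i=6: C(8,6)·!2 = 28·1 = 28
  i=7: C(8,7)·!1 = 8·0 = 0
  i=8: C(8,8)·!0 = 1·1 = 1
Total = 771.

771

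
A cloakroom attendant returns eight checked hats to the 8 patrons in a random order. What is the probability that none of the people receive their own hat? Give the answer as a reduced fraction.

2119/5760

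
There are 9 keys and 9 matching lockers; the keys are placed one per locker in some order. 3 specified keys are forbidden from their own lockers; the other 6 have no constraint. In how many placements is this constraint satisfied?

Inclusion-exclusion on the 3 forbidden self-matches:
Σ_{j=0}^{3} (-1)^j C(3,j)(9-j)!
= C(3,0)·9! - C(3,1)·8! + C(3,2)·7! - C(3,3)·6!
= 362880 - 120960 + 15120 - 720
= 256320

256320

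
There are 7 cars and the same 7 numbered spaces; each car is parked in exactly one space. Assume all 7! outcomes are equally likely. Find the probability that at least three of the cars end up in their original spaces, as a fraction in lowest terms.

407/5040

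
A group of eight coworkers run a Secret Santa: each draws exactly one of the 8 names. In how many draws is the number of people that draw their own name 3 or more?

# with exactly i fixed is C(8,i)·!(8-i); sum over i=3..8:
  i=3: C(8,3)·!5 = 56·44 = 2464
  i=4: C(8,4)·!4 = 70·9 = 630
  i=5: C(8,5)·!3 = 56·2 = 112
  i=6: C(8,6)·!2 = 28·1 = 28
  i=7: C(8,7)·!1 = 8·0 = 0
  i=8: C(8,8)·!0 = 1·1 = 1
Total = 3235.

3235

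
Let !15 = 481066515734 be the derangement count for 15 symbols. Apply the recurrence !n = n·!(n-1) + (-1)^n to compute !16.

7697064251745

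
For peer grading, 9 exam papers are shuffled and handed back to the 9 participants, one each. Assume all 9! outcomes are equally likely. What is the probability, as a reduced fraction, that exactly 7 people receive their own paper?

1/10080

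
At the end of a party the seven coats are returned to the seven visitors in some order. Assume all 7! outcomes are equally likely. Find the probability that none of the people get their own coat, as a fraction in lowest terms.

Favorable outcomes: !7 = 1854.
Total outcomes: 7! = 5040.
Probability = 1854/5040 = 103/280.

103/280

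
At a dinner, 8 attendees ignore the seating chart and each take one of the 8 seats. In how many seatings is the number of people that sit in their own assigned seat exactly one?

Choose which one of the 8 is fixed: C(8,1) = 8.
The remaining 7 must be deranged: !7 = 1854.
Total: 8 × 1854 = 14832.

14832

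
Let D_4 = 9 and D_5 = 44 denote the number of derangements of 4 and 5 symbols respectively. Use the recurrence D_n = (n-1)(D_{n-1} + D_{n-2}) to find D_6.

D_6 = (6-1)·(D_5 + D_4) = 5·(44 + 9) = 5·53 = 265.

265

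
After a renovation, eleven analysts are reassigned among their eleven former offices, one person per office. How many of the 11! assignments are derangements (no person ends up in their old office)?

14684570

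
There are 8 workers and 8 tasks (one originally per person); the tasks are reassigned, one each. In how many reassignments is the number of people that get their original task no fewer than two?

10655

Sum C(8,i)·!(8-i) for i = 2..8:
  i=2: C(8,2)·!6 = 28·265 = 7420
  i=3: C(8,3)·!5 = 56·44 = 2464
  i=4: C(8,4)·!4 = 70·9 = 630
  i=5: C(8,5)·!3 = 56·2 = 112
  i=6: C(8,6)·!2 = 28·1 = 28
  i=7: C(8,7)·!1 = 8·0 = 0
  i=8: C(8,8)·!0 = 1·1 = 1
Total = 10655.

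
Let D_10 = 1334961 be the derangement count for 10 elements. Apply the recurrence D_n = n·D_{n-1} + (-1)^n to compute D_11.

14684570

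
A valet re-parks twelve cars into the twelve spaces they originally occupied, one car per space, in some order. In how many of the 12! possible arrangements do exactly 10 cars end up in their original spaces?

66

Choose which 10 of the 12 are fixed: C(12,10) = 66.
The remaining 2 must be deranged: !2 = 1.
Total: 66 × 1 = 66.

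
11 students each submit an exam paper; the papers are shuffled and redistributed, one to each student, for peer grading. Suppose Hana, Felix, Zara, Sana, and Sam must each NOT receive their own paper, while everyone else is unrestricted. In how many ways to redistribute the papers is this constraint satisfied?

25022880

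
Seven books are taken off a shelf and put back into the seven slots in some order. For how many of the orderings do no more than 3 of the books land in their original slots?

# with exactly i fixed is C(7,i)·!(7-i); sum over i=0..3:
  i=0: C(7,0)·!7 = 1·1854 = 1854
  i=1: C(7,1)·!6 = 7·265 = 1855
  i=2: C(7,2)·!5 = 21·44 = 924
  i=3: C(7,3)·!4 = 35·9 = 315
Total = 4948.

4948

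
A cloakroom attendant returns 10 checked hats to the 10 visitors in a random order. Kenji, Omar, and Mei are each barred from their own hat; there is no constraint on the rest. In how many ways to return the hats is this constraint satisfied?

Let A_j be the event that the j-th constrained one is fixed. By inclusion-exclusion over the 3 events:
Σ_{j=0}^{3} (-1)^j C(3,j)(10-j)!
= C(3,0)·10! - C(3,1)·9! + C(3,2)·8! - C(3,3)·7!
= 3628800 - 1088640 + 120960 - 5040
= 2656080

2656080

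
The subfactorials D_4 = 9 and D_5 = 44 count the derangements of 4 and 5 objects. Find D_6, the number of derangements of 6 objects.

D_6 = (6-1)·(D_5 + D_4) = 5·(44 + 9) = 5·53 = 265.

265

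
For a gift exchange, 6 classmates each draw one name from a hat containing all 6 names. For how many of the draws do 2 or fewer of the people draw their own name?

664

Sum C(6,i)·!(6-i) for i = 0..2:
  i=0: C(6,0)·!6 = 1·265 = 265
  i=1: C(6,1)·!5 = 6·44 = 264
  i=2: C(6,2)·!4 = 15·9 = 135
Total = 664.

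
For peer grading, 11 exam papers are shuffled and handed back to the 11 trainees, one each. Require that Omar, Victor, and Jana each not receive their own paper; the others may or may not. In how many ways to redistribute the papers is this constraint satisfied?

Inclusion-exclusion on the 3 forbidden self-matches:
Σ_{j=0}^{3} (-1)^j C(3,j)(11-j)!
= C(3,0)·11! - C(3,1)·10! + C(3,2)·9! - C(3,3)·8!
= 39916800 - 10886400 + 1088640 - 40320
= 30078720

30078720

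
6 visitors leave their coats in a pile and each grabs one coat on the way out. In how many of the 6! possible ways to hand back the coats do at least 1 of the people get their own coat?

455

# with exactly i fixed is C(6,i)·!(6-i); sum over i=1..6:
  i=1: C(6,1)·!5 = 6·44 = 264
  i=2: C(6,2)·!4 = 15·9 = 135
  i=3: C(6,3)·!3 = 20·2 = 40
  i=4: C(6,4)·!2 = 15·1 = 15
  i=5: C(6,5)·!1 = 6·0 = 0
  i=6: C(6,6)·!0 = 1·1 = 1
Total = 455.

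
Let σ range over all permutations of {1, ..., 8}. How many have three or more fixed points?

3235

# with exactly i fixed is C(8,i)·!(8-i); sum over i=3..8:
  i=3: C(8,3)·!5 = 56·44 = 2464
  i=4: C(8,4)·!4 = 70·9 = 630
  i=5: C(8,5)·!3 = 56·2 = 112
  i=6: C(8,6)·!2 = 28·1 = 28
  i=7: C(8,7)·!1 = 8·0 = 0
  i=8: C(8,8)·!0 = 1·1 = 1
Total = 3235.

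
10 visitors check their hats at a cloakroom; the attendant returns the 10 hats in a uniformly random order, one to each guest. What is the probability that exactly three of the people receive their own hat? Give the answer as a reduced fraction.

Favorable outcomes: C(10,3)·!7 = 120·1854 = 222480.
Total outcomes: 10! = 3628800.
Probability = 222480/3628800 = 103/1680.

103/1680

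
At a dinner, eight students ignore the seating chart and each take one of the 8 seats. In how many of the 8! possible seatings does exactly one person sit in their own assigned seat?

Choose which one of the 8 is fixed: C(8,1) = 8.
The remaining 7 must be deranged: !7 = 1854.
Total: 8 × 1854 = 14832.

14832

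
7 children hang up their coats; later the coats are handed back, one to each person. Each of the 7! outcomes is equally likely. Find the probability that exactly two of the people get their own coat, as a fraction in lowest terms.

11/60

Favorable outcomes: C(7,2)·!5 = 21·44 = 924.
Total outcomes: 7! = 5040.
Probability = 924/5040 = 11/60.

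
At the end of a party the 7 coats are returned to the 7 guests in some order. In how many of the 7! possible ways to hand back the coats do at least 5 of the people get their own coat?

# with exactly i fixed is C(7,i)·!(7-i); sum over i=5..7:
  i=5: C(7,5)·!2 = 21·1 = 21
  i=6: C(7,6)·!1 = 7·0 = 0
  i=7: C(7,7)·!0 = 1·1 = 1
Total = 22.

22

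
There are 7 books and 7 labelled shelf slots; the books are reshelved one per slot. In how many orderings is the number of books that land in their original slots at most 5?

5039

Sum C(7,i)·!(7-i) for i = 0..5:
  i=0: C(7,0)·!7 = 1·1854 = 1854
  i=1: C(7,1)·!6 = 7·265 = 1855
  i=2: C(7,2)·!5 = 21·44 = 924
  i=3: C(7,3)·!4 = 35·9 = 315
  i=4: C(7,4)·!3 = 35·2 = 70
  i=5: C(7,5)·!2 = 21·1 = 21
Total = 5039.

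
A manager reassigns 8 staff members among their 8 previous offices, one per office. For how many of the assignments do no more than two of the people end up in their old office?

37085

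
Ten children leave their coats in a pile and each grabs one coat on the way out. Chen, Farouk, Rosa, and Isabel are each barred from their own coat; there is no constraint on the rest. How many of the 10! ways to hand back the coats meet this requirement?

Let A_j be the event that the j-th constrained one is fixed. By inclusion-exclusion over the 4 events:
Σ_{j=0}^{4} (-1)^j C(4,j)(10-j)!
= C(4,0)·10! - C(4,1)·9! + C(4,2)·8! - C(4,3)·7! + C(4,4)·6!
= 3628800 - 1451520 + 241920 - 20160 + 720
= 2399760

2399760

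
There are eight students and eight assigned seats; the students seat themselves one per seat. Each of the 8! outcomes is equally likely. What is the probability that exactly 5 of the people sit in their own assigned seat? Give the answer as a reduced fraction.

Favorable outcomes: C(8,5)·!3 = 56·2 = 112.
Total outcomes: 8! = 40320.
Probability = 112/40320 = 1/360.

1/360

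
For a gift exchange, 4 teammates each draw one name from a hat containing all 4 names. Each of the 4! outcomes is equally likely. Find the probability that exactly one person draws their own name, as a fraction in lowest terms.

1/3

Favorable outcomes: C(4,1)·!3 = 4·2 = 8.
Total outcomes: 4! = 24.
Probability = 8/24 = 1/3.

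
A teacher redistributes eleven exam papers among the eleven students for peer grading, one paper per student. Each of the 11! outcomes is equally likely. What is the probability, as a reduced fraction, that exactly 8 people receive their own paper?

1/120960

Favorable outcomes: C(11,8)·!3 = 165·2 = 330.
Total outcomes: 11! = 39916800.
Probability = 330/39916800 = 1/120960.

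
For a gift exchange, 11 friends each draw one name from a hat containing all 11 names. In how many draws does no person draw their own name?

14684570

By inclusion-exclusion, !11 = Σ (-1)^k · 11!/k! for k=0..11
= 11! - 11!/1! + 11!/2! - 11!/3! + 11!/4! - 11!/5! + 11!/6! - 11!/7! + 11!/8! - 11!/9! + 11!/10! - 11!/11!
= 39916800 - 39916800 + 19958400 - 6652800 + 1663200 - 332640 + 55440 - 7920 + 990 - 110 + 11 - 1
= 14684570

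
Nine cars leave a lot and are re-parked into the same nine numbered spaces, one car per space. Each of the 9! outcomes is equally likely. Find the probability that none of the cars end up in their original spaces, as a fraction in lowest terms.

Favorable outcomes: !9 = 133496.
Total outcomes: 9! = 362880.
Probability = 133496/362880 = 16687/45360.

16687/45360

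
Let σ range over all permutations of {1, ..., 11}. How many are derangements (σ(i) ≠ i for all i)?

By inclusion-exclusion, !11 = Σ (-1)^k · 11!/k! for k=0..11
= 11! - 11!/1! + 11!/2! - 11!/3! + 11!/4! - 11!/5! + 11!/6! - 11!/7! + 11!/8! - 11!/9! + 11!/10! - 11!/11!
= 39916800 - 39916800 + 19958400 - 6652800 + 1663200 - 332640 + 55440 - 7920 + 990 - 110 + 11 - 1
= 14684570

14684570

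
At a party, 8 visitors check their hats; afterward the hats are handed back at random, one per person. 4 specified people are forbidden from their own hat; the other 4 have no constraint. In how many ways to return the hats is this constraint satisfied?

24024

Let A_j be the event that the j-th constrained one is fixed. By inclusion-exclusion over the 4 events:
Σ_{j=0}^{4} (-1)^j C(4,j)(8-j)!
= C(4,0)·8! - C(4,1)·7! + C(4,2)·6! - C(4,3)·5! + C(4,4)·4!
= 40320 - 20160 + 4320 - 480 + 24
= 24024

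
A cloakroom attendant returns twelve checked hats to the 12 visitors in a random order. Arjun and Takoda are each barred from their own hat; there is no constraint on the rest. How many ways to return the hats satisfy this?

402796800

Inclusion-exclusion on the 2 forbidden self-matches:
Σ_{j=0}^{2} (-1)^j C(2,j)(12-j)!
= C(2,0)·12! - C(2,1)·11! + C(2,2)·10!
= 479001600 - 79833600 + 3628800
= 402796800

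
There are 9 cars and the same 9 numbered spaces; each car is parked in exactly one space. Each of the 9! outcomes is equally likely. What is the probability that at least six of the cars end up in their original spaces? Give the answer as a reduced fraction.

Favorable outcomes: Σ_{i≥6} C(9,i)·!(9-i) = 84·2 + 36·1 + 9·0 + 1·1 = 205.
Total outcomes: 9! = 362880.
Probability = 205/362880 = 41/72576.

41/72576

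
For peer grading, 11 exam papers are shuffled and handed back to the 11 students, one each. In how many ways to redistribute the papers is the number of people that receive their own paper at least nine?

# with exactly i fixed is C(11,i)·!(11-i); sum over i=9..11:
  i=9: C(11,9)·!2 = 55·1 = 55
  i=10: C(11,10)·!1 = 11·0 = 0
  i=11: C(11,11)·!0 = 1·1 = 1
Total = 56.

56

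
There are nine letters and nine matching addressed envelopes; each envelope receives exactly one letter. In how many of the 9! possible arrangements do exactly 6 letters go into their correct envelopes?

Choose which 6 of the 9 are fixed: C(9,6) = 84.
The remaining 3 must be deranged: !3 = 2.
Total: 84 × 2 = 168.

168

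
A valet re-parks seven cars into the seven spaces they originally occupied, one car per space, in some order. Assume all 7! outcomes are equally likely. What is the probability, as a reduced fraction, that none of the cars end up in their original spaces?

103/280

Favorable outcomes: !7 = 1854.
Total outcomes: 7! = 5040.
Probability = 1854/5040 = 103/280.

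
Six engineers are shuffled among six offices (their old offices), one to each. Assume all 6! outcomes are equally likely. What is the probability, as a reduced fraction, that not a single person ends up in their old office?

Favorable outcomes: !6 = 265.
Total outcomes: 6! = 720.
Probability = 265/720 = 53/144.

53/144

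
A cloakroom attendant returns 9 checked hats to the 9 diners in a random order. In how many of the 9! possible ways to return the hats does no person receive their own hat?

133496

Recurrence: !9 = 9·!8 + (-1)^9.
!9 = 9·14833 - 1 = 133496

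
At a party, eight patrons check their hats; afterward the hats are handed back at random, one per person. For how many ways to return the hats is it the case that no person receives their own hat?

14833

By inclusion-exclusion, !8 = Σ (-1)^k · 8!/k! for k=0..8
= 8! - 8!/1! + 8!/2! - 8!/3! + 8!/4! - 8!/5! + 8!/6! - 8!/7! + 8!/8!
= 40320 - 40320 + 20160 - 6720 + 1680 - 336 + 56 - 8 + 1
= 14833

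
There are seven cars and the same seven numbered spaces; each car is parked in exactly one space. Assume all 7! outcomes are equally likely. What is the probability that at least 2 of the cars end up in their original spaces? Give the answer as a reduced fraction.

1331/5040

Favorable outcomes: Σ_{i≥2} C(7,i)·!(7-i) = 21·44 + 35·9 + 35·2 + 21·1 + 7·0 + 1·1 = 1331.
Total outcomes: 7! = 5040.
Probability = 1331/5040 = 1331/5040.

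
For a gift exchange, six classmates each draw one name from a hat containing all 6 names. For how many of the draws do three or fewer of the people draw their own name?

# with exactly i fixed is C(6,i)·!(6-i); sum over i=0..3:
  i=0: C(6,0)·!6 = 1·265 = 265
  i=1: C(6,1)·!5 = 6·44 = 264
  i=2: C(6,2)·!4 = 15·9 = 135
  i=3: C(6,3)·!3 = 20·2 = 40
Total = 704.

704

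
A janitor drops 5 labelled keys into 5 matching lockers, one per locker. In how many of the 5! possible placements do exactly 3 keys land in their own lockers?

10

Pick the 3 fixed positions: C(5,3) = 10 ways.
The other 2 form a derangement: !2 = 1.
Total: 10 × 1 = 10.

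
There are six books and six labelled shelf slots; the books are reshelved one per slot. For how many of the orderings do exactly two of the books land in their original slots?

135

Choose which 2 of the 6 are fixed: C(6,2) = 15.
The remaining 4 must be deranged: !4 = 9.
Total: 15 × 9 = 135.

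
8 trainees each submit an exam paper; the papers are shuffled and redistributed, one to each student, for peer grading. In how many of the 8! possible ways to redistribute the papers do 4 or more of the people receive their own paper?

Sum C(8,i)·!(8-i) for i = 4..8:
  i=4: C(8,4)·!4 = 70·9 = 630
  i=5: C(8,5)·!3 = 56·2 = 112
  i=6: C(8,6)·!2 = 28·1 = 28
  i=7: C(8,7)·!1 = 8·0 = 0
  i=8: C(8,8)·!0 = 1·1 = 1
Total = 771.

771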